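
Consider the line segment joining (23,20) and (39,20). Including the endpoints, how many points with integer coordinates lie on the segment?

17

The number of lattice points on a segment between lattice points is gcd(|Δx|,|Δy|) + 1 = gcd(16,0) + 1 = 16 + 1 = 17.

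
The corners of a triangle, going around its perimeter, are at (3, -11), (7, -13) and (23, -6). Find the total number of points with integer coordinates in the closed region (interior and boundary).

35

By the shoelace formula, twice the signed area is |(3·(-13) − 7·(-11)) + (7·(-6) − 23·(-13)) + (23·(-11) − 3·(-6))| = 60, so the area is 30.
Summing gcd(|Δx|,|Δy|) over the edges gives the boundary count: gcd(4,2) + gcd(16,7) + gcd(20,5) = 2+1+5 = 8.
Pick's theorem gives I = A − B/2 + 1 = 30 − 8/2 + 1 = 27, so the closed region contains I + B = 27 + 8 = 35 lattice points.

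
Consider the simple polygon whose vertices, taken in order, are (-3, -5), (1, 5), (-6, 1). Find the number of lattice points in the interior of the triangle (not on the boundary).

Using the shoelace formula, 2A = |[(-3)·5 − 1·(-5)] + [1·1 − (-6)·5] + [(-6)·(-5) − (-3)·1]| = 54, so the area is 27.
Summing gcd(|Δx|,|Δy|) over the edges gives the boundary count: gcd(4,10) + gcd(7,4) + gcd(3,6) = 2+1+3 = 6.
Pick's theorem gives I = A − B/2 + 1 = 27 − 6/2 + 1 = 25.

25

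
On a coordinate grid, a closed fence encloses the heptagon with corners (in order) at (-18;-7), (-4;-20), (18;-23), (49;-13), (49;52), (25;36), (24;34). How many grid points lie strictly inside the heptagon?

2840

By the shoelace formula, twice the signed area is |((-18)·(-20) − (-4)·(-7)) + ((-4)·(-23) − 18·(-20)) + (18·(-13) − 49·(-23)) + (49·52 − 49·(-13)) + (49·36 − 25·52) + (25·34 − 24·36) + (24·(-7) − (-18)·34)| = 5756, so the area is 2878.
Summing gcd(|Δx|,|Δy|) over the edges gives the boundary count: gcd(14,13) + gcd(22,3) + gcd(31,10) + gcd(0,65) + gcd(24,16) + gcd(1,2) + gcd(42,41) = 1+1+1+65+8+1+1 = 78.
By Pick's theorem A = I + B/2 − 1, so I = 2878 − 78/2 + 1 = 2840.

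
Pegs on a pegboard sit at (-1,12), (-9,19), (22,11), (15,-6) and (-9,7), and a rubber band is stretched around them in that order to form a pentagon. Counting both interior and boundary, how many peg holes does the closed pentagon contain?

Using the shoelace formula, 2A = |((-1)·19 − (-9)·12) + ((-9)·11 − 22·19) + (22·(-6) − 15·11) + (15·7 − (-9)·(-6)) + ((-9)·12 − (-1)·7)| = 775, so the area is 387.5.
Along each edge there are gcd(|Δx|,|Δy|)+1 lattice points, so counting each shared vertex once the boundary has gcd(8,7) + gcd(31,8) + gcd(7,17) + gcd(24,13) + gcd(8,5) = 1+1+1+1+1 = 5.
Pick's theorem gives I = A − B/2 + 1 = 387.5 − 5/2 + 1 = 386, so the closed region contains I + B = 386 + 5 = 391 lattice points.

391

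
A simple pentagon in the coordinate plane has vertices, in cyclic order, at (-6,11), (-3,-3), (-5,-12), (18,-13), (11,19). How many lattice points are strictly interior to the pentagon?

535

Using the shoelace formula, 2A = |((-6)·(-3) − (-3)·11) + ((-3)·(-12) − (-5)·(-3)) + ((-5)·(-13) − 18·(-12)) + (18·19 − 11·(-13)) + (11·11 − (-6)·19)| = 1073, so the area is 1073/2.
The number of boundary lattice points is Σ gcd(|Δx|,|Δy|) = gcd(3,14) + gcd(2,9) + gcd(23,1) + gcd(7,32) + gcd(17,8) = 1+1+1+1+1 = 5.
By Pick's theorem A = I + B/2 − 1, so I = 1073/2 − 5/2 + 1 = 535.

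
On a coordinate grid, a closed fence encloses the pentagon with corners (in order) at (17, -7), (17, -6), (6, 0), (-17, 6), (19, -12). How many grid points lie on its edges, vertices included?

22

The number of boundary lattice points is Σ gcd(|Δx|,|Δy|) = gcd(0,1) + gcd(11,6) + gcd(23,6) + gcd(36,18) + gcd(2,5) = 1+1+1+18+1 = 22.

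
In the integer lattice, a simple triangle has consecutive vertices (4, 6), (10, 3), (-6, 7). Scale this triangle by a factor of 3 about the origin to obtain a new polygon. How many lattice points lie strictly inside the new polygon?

97

Using the shoelace formula, 2A = |(4·3 − 10·6) + (10·7 − (-6)·3) + ((-6)·6 − 4·7)| = 24, so the area is 12.
Along each edge there are gcd(|Δx|,|Δy|)+1 lattice points, so counting each shared vertex once the boundary has gcd(6,3) + gcd(16,4) + gcd(10,1) = 3+4+1 = 8.
Scaling by 3 multiplies the area by 3² = 9 (so the new area is 108) and multiplies the boundary lattice-point count by 3, giving 24.
By Pick's theorem, the interior count of the dilated polygon is 108 − 24/2 + 1 = 97.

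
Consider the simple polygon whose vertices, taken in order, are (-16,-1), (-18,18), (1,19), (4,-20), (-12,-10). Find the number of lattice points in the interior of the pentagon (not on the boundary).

592

The shoelace formula gives twice the area as |((-16)·18 − (-18)·(-1)) + ((-18)·19 − 1·18) + (1·(-20) − 4·19) + (4·(-10) − (-12)·(-20)) + ((-12)·(-1) − (-16)·(-10))| = 1190, so the area is 595.
Summing gcd(|Δx|,|Δy|) over the edges gives the boundary count: gcd(2,19) + gcd(19,1) + gcd(3,39) + gcd(16,10) + gcd(4,9) = 1+1+3+2+1 = 8.
Pick's theorem gives I = A − B/2 + 1 = 595 − 8/2 + 1 = 592.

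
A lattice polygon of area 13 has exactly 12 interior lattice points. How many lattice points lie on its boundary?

Pick's theorem gives A = I + B/2 − 1, so B = 2(A − I + 1) = 2(13 − 12 + 1) = 4.

4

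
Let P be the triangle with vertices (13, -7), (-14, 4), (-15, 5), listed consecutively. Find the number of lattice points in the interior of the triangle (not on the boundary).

By the shoelace formula, twice the signed area is |(13·4 − (-14)·(-7)) + ((-14)·5 − (-15)·4) + ((-15)·(-7) − 13·5)| = 16, so the area is 8.
Summing gcd(|Δx|,|Δy|) over the edges gives the boundary count: gcd(27,11) + gcd(1,1) + gcd(28,12) = 1+1+4 = 6.
Pick's theorem gives I = A − B/2 + 1 = 8 − 6/2 + 1 = 6.

6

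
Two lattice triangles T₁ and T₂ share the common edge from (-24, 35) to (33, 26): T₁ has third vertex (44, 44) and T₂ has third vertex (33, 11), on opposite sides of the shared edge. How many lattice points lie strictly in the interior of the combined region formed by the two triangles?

981

The union is the simple quadrilateral with vertices (-24, 35), (44, 44), (33, 26), (33, 11) in order.
Using the shoelace formula, 2A = |((-24)·44 − 44·35) + (44·26 − 33·44) + (33·11 − 33·26) + (33·35 − (-24)·11)| = 1980, so the area is 990.
Summing gcd(|Δx|,|Δy|) over the edges gives the boundary count: gcd(68,9) + gcd(11,18) + gcd(0,15) + gcd(57,24) = 1+1+15+3 = 20.
By Pick's theorem I = A − B/2 + 1 = 990 − 20/2 + 1 = 981.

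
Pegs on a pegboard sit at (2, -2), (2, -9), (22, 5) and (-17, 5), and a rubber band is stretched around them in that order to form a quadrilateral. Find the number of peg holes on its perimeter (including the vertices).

Along each edge there are gcd(|Δx|,|Δy|)+1 lattice points, so counting each shared vertex once the boundary has gcd(0,7) + gcd(20,14) + gcd(39,0) + gcd(19,7) = 7+2+39+1 = 49.

49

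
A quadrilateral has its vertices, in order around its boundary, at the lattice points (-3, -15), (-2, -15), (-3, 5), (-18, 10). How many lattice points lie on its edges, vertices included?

Summing gcd(|Δx|,|Δy|) over the edges gives the boundary count: gcd(1,0) + gcd(1,20) + gcd(15,5) + gcd(15,25) = 1+1+5+5 = 12.

12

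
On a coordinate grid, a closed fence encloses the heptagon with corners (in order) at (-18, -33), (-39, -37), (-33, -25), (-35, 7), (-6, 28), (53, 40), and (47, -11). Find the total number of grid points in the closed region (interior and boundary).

Using the shoelace formula, 2A = |[(-18)·(-37) − (-39)·(-33)] + [(-39)·(-25) − (-33)·(-37)] + [(-33)·7 − (-35)·(-25)] + [(-35)·28 − (-6)·7] + [(-6)·40 − 53·28] + [53·(-11) − 47·40] + [47·(-33) − (-18)·(-11)]| = 8847, so the area is 4423.5.
Along each edge there are gcd(|Δx|,|Δy|)+1 lattice points, so counting each shared vertex once the boundary has gcd(21,4) + gcd(6,12) + gcd(2,32) + gcd(29,21) + gcd(59,12) + gcd(6,51) + gcd(65,22) = 1+6+2+1+1+3+1 = 15.
Pick's theorem gives I = A − B/2 + 1 = 4423.5 − 15/2 + 1 = 4417, so the closed region contains I + B = 4417 + 15 = 4432 lattice points.

4432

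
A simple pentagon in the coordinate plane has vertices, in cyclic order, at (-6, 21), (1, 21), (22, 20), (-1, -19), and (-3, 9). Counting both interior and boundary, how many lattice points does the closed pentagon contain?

539

Using the shoelace formula, 2A = |((-6)·21 − 1·21) + (1·20 − 22·21) + (22·(-19) − (-1)·20) + ((-1)·9 − (-3)·(-19)) + ((-3)·21 − (-6)·9)| = 1062, so the area is 531.
The number of boundary lattice points is Σ gcd(|Δx|,|Δy|) = gcd(7,0) + gcd(21,1) + gcd(23,39) + gcd(2,28) + gcd(3,12) = 7+1+1+2+3 = 14.
Pick's theorem gives I = A − B/2 + 1 = 531 − 14/2 + 1 = 525, so the closed region contains I + B = 525 + 14 = 539 lattice points.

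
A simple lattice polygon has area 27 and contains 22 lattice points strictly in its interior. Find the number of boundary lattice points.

12

Pick's theorem gives A = I + B/2 − 1, so B = 2(A − I + 1) = 2(27 − 22 + 1) = 12.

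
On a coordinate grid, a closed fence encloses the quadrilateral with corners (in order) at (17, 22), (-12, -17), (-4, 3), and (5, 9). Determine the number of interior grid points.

108

By the shoelace formula, twice the signed area is |(17·(-17) − (-12)·22) + ((-12)·3 − (-4)·(-17)) + ((-4)·9 − 5·3) + (5·22 − 17·9)| = 223, so the area is 111.5.
Along each edge there are gcd(|Δx|,|Δy|)+1 lattice points, so counting each shared vertex once the boundary has gcd(29,39) + gcd(8,20) + gcd(9,6) + gcd(12,13) = 1+4+3+1 = 9.
Pick's theorem gives I = A − B/2 + 1 = 111.5 − 9/2 + 1 = 108.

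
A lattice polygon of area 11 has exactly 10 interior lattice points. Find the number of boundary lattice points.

4

Pick's theorem gives A = I + B/2 − 1, so B = 2(A − I + 1) = 2(11 − 10 + 1) = 4.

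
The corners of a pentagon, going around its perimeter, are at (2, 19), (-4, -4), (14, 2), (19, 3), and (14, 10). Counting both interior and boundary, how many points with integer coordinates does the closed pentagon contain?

264

By the shoelace formula, twice the signed area is |(2·(-4) − (-4)·19) + ((-4)·2 − 14·(-4)) + (14·3 − 19·2) + (19·10 − 14·3) + (14·19 − 2·10)| = 514, so the area is 257.
Along each edge there are gcd(|Δx|,|Δy|)+1 lattice points, so counting each shared vertex once the boundary has gcd(6,23) + gcd(18,6) + gcd(5,1) + gcd(5,7) + gcd(12,9) = 1+6+1+1+3 = 12.
Pick's theorem gives I = A − B/2 + 1 = 257 − 12/2 + 1 = 252, so the closed region contains I + B = 252 + 12 = 264 lattice points.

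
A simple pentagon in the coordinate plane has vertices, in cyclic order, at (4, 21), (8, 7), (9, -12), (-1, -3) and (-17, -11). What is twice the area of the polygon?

Using the shoelace formula, 2A = |(4·7 − 8·21) + (8·(-12) − 9·7) + (9·(-3) − (-1)·(-12)) + ((-1)·(-11) − (-17)·(-3)) + ((-17)·21 − 4·(-11))| = 691, so the area is 345.5.

691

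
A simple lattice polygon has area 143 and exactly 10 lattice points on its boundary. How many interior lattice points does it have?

139

Pick's theorem A = I + B/2 − 1 rearranges to I = A − B/2 + 1 = 143 − 10/2 + 1 = 139.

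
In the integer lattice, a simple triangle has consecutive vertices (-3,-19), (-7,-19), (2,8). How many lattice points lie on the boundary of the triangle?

14

The number of boundary lattice points is Σ gcd(|Δx|,|Δy|) = gcd(4,0) + gcd(9,27) + gcd(5,27) = 4+9+1 = 14.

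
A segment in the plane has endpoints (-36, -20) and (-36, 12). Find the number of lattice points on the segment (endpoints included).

The number of lattice points on a segment between lattice points is gcd(|Δx|,|Δy|) + 1 = gcd(0,32) + 1 = 32 + 1 = 33.

33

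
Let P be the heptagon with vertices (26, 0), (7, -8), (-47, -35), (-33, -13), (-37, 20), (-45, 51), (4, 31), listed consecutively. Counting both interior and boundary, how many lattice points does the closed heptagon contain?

2971

By the shoelace formula, twice the signed area is |[26·(-8) − 7·0] + [7·(-35) − (-47)·(-8)] + [(-47)·(-13) − (-33)·(-35)] + [(-33)·20 − (-37)·(-13)] + [(-37)·51 − (-45)·20] + [(-45)·31 − 4·51] + [4·0 − 26·31]| = 5906, so the area is 2953.
Along each edge there are gcd(|Δx|,|Δy|)+1 lattice points, so counting each shared vertex once the boundary has gcd(19,8) + gcd(54,27) + gcd(14,22) + gcd(4,33) + gcd(8,31) + gcd(49,20) + gcd(22,31) = 1+27+2+1+1+1+1 = 34.
Pick's theorem gives I = A − B/2 + 1 = 2953 − 34/2 + 1 = 2937, so the closed region contains I + B = 2937 + 34 = 2971 lattice points.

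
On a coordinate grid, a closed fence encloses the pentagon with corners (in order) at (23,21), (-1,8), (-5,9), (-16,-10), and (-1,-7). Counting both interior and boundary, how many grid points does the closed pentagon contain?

342

The shoelace formula gives twice the area as |[23·8 − (-1)·21] + [(-1)·9 − (-5)·8] + [(-5)·(-10) − (-16)·9] + [(-16)·(-7) − (-1)·(-10)] + [(-1)·21 − 23·(-7)]| = 672, so the area is 336.
Summing gcd(|Δx|,|Δy|) over the edges gives the boundary count: gcd(24,13) + gcd(4,1) + gcd(11,19) + gcd(15,3) + gcd(24,28) = 1+1+1+3+4 = 10.
Pick's theorem gives I = A − B/2 + 1 = 336 − 10/2 + 1 = 332, so the closed region contains I + B = 332 + 10 = 342 lattice points.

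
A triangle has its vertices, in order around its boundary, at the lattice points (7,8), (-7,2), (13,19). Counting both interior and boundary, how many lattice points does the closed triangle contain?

62

The shoelace formula gives twice the area as |[7·2 − (-7)·8] + [(-7)·19 − 13·2] + [13·8 − 7·19]| = 118, so the area is 59.
The number of boundary lattice points is Σ gcd(|Δx|,|Δy|) = gcd(14,6) + gcd(20,17) + gcd(6,11) = 2+1+1 = 4.
Pick's theorem gives I = A − B/2 + 1 = 59 − 4/2 + 1 = 58, so the closed region contains I + B = 58 + 4 = 62 lattice points.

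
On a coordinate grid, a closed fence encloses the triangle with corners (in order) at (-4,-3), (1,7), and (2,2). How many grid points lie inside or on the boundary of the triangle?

Using the shoelace formula, 2A = |[(-4)·7 − 1·(-3)] + [1·2 − 2·7] + [2·(-3) − (-4)·2]| = 35, so the area is 35/2.
Along each edge there are gcd(|Δx|,|Δy|)+1 lattice points, so counting each shared vertex once the boundary has gcd(5,10) + gcd(1,5) + gcd(6,5) = 5+1+1 = 7.
Pick's theorem gives I = A − B/2 + 1 = 35/2 − 7/2 + 1 = 15, so the closed region contains I + B = 15 + 7 = 22 lattice points.

22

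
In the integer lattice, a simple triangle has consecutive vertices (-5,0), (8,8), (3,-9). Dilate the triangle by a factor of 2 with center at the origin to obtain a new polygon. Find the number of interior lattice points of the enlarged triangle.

360

Using the shoelace formula, 2A = |[(-5)·8 − 8·0] + [8·(-9) − 3·8] + [3·0 − (-5)·(-9)]| = 181, so the area is 90.5.
Along each edge there are gcd(|Δx|,|Δy|)+1 lattice points, so counting each shared vertex once the boundary has gcd(13,8) + gcd(5,17) + gcd(8,9) = 1+1+1 = 3.
Scaling by 2 multiplies the area by 2² = 4 (so the new area is 362) and multiplies the boundary lattice-point count by 2, giving 6.
By Pick's theorem, the interior count of the dilated polygon is 362 − 6/2 + 1 = 360.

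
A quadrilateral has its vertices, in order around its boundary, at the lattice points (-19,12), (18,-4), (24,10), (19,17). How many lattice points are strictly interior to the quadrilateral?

451

By the shoelace formula, twice the signed area is |((-19)·(-4) − 18·12) + (18·10 − 24·(-4)) + (24·17 − 19·10) + (19·12 − (-19)·17)| = 905, so the area is 452.5.
Summing gcd(|Δx|,|Δy|) over the edges gives the boundary count: gcd(37,16) + gcd(6,14) + gcd(5,7) + gcd(38,5) = 1+2+1+1 = 5.
Pick's theorem gives I = A − B/2 + 1 = 452.5 − 5/2 + 1 = 451.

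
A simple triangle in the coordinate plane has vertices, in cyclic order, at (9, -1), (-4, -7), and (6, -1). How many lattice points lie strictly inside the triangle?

The shoelace formula gives twice the area as |[9·(-7) − (-4)·(-1)] + [(-4)·(-1) − 6·(-7)] + [6·(-1) − 9·(-1)]| = 18, so the area is 9.
The number of boundary lattice points is Σ gcd(|Δx|,|Δy|) = gcd(13,6) + gcd(10,6) + gcd(3,0) = 1+2+3 = 6.
Pick's theorem gives I = A − B/2 + 1 = 9 − 6/2 + 1 = 7.

7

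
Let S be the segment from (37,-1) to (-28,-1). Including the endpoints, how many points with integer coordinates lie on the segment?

The number of lattice points on a segment between lattice points is gcd(|Δx|,|Δy|) + 1 = gcd(65,0) + 1 = 65 + 1 = 66.

66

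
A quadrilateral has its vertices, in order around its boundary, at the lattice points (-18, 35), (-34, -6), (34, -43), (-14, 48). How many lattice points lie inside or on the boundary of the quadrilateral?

2187

Using the shoelace formula, 2A = |((-18)·(-6) − (-34)·35) + ((-34)·(-43) − 34·(-6)) + (34·48 − (-14)·(-43)) + ((-14)·35 − (-18)·48)| = 4368, so the area is 2184.
The number of boundary lattice points is Σ gcd(|Δx|,|Δy|) = gcd(16,41) + gcd(68,37) + gcd(48,91) + gcd(4,13) = 1+1+1+1 = 4.
Pick's theorem gives I = A − B/2 + 1 = 2184 − 4/2 + 1 = 2183, so the closed region contains I + B = 2183 + 4 = 2187 lattice points.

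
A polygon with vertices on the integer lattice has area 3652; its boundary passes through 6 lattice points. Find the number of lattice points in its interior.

3650

From Pick's theorem, I = A − B/2 + 1 = 3652 − 6/2 + 1 = 3650.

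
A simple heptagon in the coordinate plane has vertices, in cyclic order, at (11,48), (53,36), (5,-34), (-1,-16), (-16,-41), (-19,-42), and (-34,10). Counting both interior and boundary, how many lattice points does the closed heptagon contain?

3975

Using the shoelace formula, 2A = |[11·36 − 53·48] + [53·(-34) − 5·36] + [5·(-16) − (-1)·(-34)] + [(-1)·(-41) − (-16)·(-16)] + [(-16)·(-42) − (-19)·(-41)] + [(-19)·10 − (-34)·(-42)] + [(-34)·48 − 11·10]| = 7926, so the area is 3963.
Summing gcd(|Δx|,|Δy|) over the edges gives the boundary count: gcd(42,12) + gcd(48,70) + gcd(6,18) + gcd(15,25) + gcd(3,1) + gcd(15,52) + gcd(45,38) = 6+2+6+5+1+1+1 = 22.
Pick's theorem gives I = A − B/2 + 1 = 3963 − 22/2 + 1 = 3953, so the closed region contains I + B = 3953 + 22 = 3975 lattice points.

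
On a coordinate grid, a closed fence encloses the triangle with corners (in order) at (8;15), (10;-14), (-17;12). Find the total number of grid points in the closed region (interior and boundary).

By the shoelace formula, twice the signed area is |[8·(-14) − 10·15] + [10·12 − (-17)·(-14)] + [(-17)·15 − 8·12]| = 731, so the area is 731/2.
Summing gcd(|Δx|,|Δy|) over the edges gives the boundary count: gcd(2,29) + gcd(27,26) + gcd(25,3) = 1+1+1 = 3.
Pick's theorem gives I = A − B/2 + 1 = 731/2 − 3/2 + 1 = 365, so the closed region contains I + B = 365 + 3 = 368 lattice points.

368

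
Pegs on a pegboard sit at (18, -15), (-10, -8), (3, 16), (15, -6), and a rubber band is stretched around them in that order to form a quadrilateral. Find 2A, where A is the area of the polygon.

805

By the shoelace formula, twice the signed area is |[18·(-8) − (-10)·(-15)] + [(-10)·16 − 3·(-8)] + [3·(-6) − 15·16] + [15·(-15) − 18·(-6)]| = 805, so the area is 402.5.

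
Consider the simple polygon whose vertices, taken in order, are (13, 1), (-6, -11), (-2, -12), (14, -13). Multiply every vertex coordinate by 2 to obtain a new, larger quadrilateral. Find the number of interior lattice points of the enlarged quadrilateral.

Using the shoelace formula, 2A = |[13·(-11) − (-6)·1] + [(-6)·(-12) − (-2)·(-11)] + [(-2)·(-13) − 14·(-12)] + [14·1 − 13·(-13)]| = 290, so the area is 145.
The number of boundary lattice points is Σ gcd(|Δx|,|Δy|) = gcd(19,12) + gcd(4,1) + gcd(16,1) + gcd(1,14) = 1+1+1+1 = 4.
Scaling by 2 multiplies the area by 2² = 4 (so the new area is 580) and multiplies the boundary lattice-point count by 2, giving 8.
By Pick's theorem, the interior count of the dilated polygon is 580 − 8/2 + 1 = 577.

577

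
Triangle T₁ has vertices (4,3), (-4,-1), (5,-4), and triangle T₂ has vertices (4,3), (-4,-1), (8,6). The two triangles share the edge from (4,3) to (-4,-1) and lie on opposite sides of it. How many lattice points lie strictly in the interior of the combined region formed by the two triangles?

The union is the simple quadrilateral with vertices (4,3), (5,-4), (-4,-1), (8,6) in order.
Using the shoelace formula, 2A = |[4·(-4) − 5·3] + [5·(-1) − (-4)·(-4)] + [(-4)·6 − 8·(-1)] + [8·3 − 4·6]| = 68, so the area is 34.
Along each edge there are gcd(|Δx|,|Δy|)+1 lattice points, so counting each shared vertex once the boundary has gcd(1,7) + gcd(9,3) + gcd(12,7) + gcd(4,3) = 1+3+1+1 = 6.
By Pick's theorem I = A − B/2 + 1 = 34 − 6/2 + 1 = 32.

32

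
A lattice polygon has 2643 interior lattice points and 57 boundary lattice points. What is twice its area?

By Pick's theorem, A = I + B/2 − 1 = 2643 + 57/2 − 1 = 5341/2.
Hence 2A = 5341.

5341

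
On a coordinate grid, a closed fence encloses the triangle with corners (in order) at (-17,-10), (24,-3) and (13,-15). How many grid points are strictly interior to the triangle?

205

Using the shoelace formula, 2A = |((-17)·(-3) − 24·(-10)) + (24·(-15) − 13·(-3)) + (13·(-10) − (-17)·(-15))| = 415, so the area is 207.5.
Summing gcd(|Δx|,|Δy|) over the edges gives the boundary count: gcd(41,7) + gcd(11,12) + gcd(30,5) = 1+1+5 = 7.
Pick's theorem gives I = A − B/2 + 1 = 207.5 − 7/2 + 1 = 205.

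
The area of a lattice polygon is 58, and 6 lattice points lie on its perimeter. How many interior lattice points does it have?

Pick's theorem A = I + B/2 − 1 rearranges to I = A − B/2 + 1 = 58 − 6/2 + 1 = 56.

56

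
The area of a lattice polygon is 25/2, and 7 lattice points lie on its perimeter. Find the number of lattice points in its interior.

Pick's theorem A = I + B/2 − 1 rearranges to I = A − B/2 + 1 = 25/2 − 7/2 + 1 = 10.

10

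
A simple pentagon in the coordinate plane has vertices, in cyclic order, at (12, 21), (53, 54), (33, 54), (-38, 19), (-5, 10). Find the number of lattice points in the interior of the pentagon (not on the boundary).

By the shoelace formula, twice the signed area is |[12·54 − 53·21] + [53·54 − 33·54] + [33·19 − (-38)·54] + [(-38)·10 − (-5)·19] + [(-5)·21 − 12·10]| = 2784, so the area is 1392.
The number of boundary lattice points is Σ gcd(|Δx|,|Δy|) = gcd(41,33) + gcd(20,0) + gcd(71,35) + gcd(33,9) + gcd(17,11) = 1+20+1+3+1 = 26.
By Pick's theorem A = I + B/2 − 1, so I = 1392 − 26/2 + 1 = 1380.

1380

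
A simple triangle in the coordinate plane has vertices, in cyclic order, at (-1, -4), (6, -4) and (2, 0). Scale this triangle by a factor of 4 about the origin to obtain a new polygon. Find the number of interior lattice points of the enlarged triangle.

201

Using the shoelace formula, 2A = |((-1)·(-4) − 6·(-4)) + (6·0 − 2·(-4)) + (2·(-4) − (-1)·0)| = 28, so the area is 14.
The number of boundary lattice points is Σ gcd(|Δx|,|Δy|) = gcd(7,0) + gcd(4,4) + gcd(3,4) = 7+4+1 = 12.
Scaling by 4 multiplies the area by 4² = 16 (so the new area is 224) and multiplies the boundary lattice-point count by 4, giving 48.
By Pick's theorem, the interior count of the dilated polygon is 224 − 48/2 + 1 = 201.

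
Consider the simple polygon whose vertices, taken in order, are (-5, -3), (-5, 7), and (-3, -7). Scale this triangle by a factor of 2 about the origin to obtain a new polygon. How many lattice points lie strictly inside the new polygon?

By the shoelace formula, twice the signed area is |((-5)·7 − (-5)·(-3)) + ((-5)·(-7) − (-3)·7) + ((-3)·(-3) − (-5)·(-7))| = 20, so the area is 10.
Along each edge there are gcd(|Δx|,|Δy|)+1 lattice points, so counting each shared vertex once the boundary has gcd(0,10) + gcd(2,14) + gcd(2,4) = 10+2+2 = 14.
Scaling by 2 multiplies the area by 2² = 4 (so the new area is 40) and multiplies the boundary lattice-point count by 2, giving 28.
By Pick's theorem, the interior count of the dilated polygon is 40 − 28/2 + 1 = 27.

27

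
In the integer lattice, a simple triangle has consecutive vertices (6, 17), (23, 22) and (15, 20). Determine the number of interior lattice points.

1

The shoelace formula gives twice the area as |[6·22 − 23·17] + [23·20 − 15·22] + [15·17 − 6·20]| = 6, so the area is 3.
Along each edge there are gcd(|Δx|,|Δy|)+1 lattice points, so counting each shared vertex once the boundary has gcd(17,5) + gcd(8,2) + gcd(9,3) = 1+2+3 = 6.
By Pick's theorem A = I + B/2 − 1, so I = 3 − 6/2 + 1 = 1.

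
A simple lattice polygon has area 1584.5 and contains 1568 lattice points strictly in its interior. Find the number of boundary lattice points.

35

Pick's theorem gives A = I + B/2 − 1, so B = 2(A − I + 1) = 2(1584.5 − 1568 + 1) = 35.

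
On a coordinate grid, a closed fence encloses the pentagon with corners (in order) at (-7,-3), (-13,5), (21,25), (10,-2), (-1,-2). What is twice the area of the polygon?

829

The shoelace formula gives twice the area as |((-7)·5 − (-13)·(-3)) + ((-13)·25 − 21·5) + (21·(-2) − 10·25) + (10·(-2) − (-1)·(-2)) + ((-1)·(-3) − (-7)·(-2))| = 829, so the area is 829/2.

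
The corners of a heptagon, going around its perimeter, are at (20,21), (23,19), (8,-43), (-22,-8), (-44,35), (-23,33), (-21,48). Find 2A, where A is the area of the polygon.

Using the shoelace formula, 2A = |[20·19 − 23·21] + [23·(-43) − 8·19] + [8·(-8) − (-22)·(-43)] + [(-22)·35 − (-44)·(-8)] + [(-44)·33 − (-23)·35] + [(-23)·48 − (-21)·33] + [(-21)·21 − 20·48]| = 5835, so the area is 5835/2.

5835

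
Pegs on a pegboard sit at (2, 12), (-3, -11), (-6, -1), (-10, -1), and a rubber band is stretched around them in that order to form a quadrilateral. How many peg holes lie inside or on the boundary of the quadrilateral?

By the shoelace formula, twice the signed area is |(2·(-11) − (-3)·12) + ((-3)·(-1) − (-6)·(-11)) + ((-6)·(-1) − (-10)·(-1)) + ((-10)·12 − 2·(-1))| = 171, so the area is 85.5.
The number of boundary lattice points is Σ gcd(|Δx|,|Δy|) = gcd(5,23) + gcd(3,10) + gcd(4,0) + gcd(12,13) = 1+1+4+1 = 7.
Pick's theorem gives I = A − B/2 + 1 = 85.5 − 7/2 + 1 = 83, so the closed region contains I + B = 83 + 7 = 90 lattice points.

90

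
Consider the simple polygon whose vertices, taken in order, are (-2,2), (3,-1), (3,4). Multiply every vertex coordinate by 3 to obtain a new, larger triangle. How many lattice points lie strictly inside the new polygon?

103

By the shoelace formula, twice the signed area is |[(-2)·(-1) − 3·2] + [3·4 − 3·(-1)] + [3·2 − (-2)·4]| = 25, so the area is 25/2.
Along each edge there are gcd(|Δx|,|Δy|)+1 lattice points, so counting each shared vertex once the boundary has gcd(5,3) + gcd(0,5) + gcd(5,2) = 1+5+1 = 7.
Scaling by 3 multiplies the area by 3² = 9 (so the new area is 225/2) and multiplies the boundary lattice-point count by 3, giving 21.
By Pick's theorem, the interior count of the dilated polygon is 225/2 − 21/2 + 1 = 103.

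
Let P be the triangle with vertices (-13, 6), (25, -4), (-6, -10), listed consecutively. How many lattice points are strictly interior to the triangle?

268

The shoelace formula gives twice the area as |[(-13)·(-4) − 25·6] + [25·(-10) − (-6)·(-4)] + [(-6)·6 − (-13)·(-10)]| = 538, so the area is 269.
Summing gcd(|Δx|,|Δy|) over the edges gives the boundary count: gcd(38,10) + gcd(31,6) + gcd(7,16) = 2+1+1 = 4.
By Pick's theorem A = I + B/2 − 1, so I = 269 − 4/2 + 1 = 268.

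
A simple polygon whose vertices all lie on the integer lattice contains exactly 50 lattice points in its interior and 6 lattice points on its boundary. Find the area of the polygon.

By Pick's theorem, A = I + B/2 − 1 = 50 + 6/2 − 1 = 52.

52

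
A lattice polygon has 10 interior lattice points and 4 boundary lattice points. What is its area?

By Pick's theorem, A = I + B/2 − 1 = 10 + 4/2 − 1 = 11.

11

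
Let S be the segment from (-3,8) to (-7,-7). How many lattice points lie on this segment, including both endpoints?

2

The number of lattice points on a segment between lattice points is gcd(|Δx|,|Δy|) + 1 = gcd(4,15) + 1 = 1 + 1 = 2.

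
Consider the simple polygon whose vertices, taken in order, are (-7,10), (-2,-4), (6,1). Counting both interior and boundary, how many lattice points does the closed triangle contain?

71

Using the shoelace formula, 2A = |[(-7)·(-4) − (-2)·10] + [(-2)·1 − 6·(-4)] + [6·10 − (-7)·1]| = 137, so the area is 68.5.
Along each edge there are gcd(|Δx|,|Δy|)+1 lattice points, so counting each shared vertex once the boundary has gcd(5,14) + gcd(8,5) + gcd(13,9) = 1+1+1 = 3.
Pick's theorem gives I = A − B/2 + 1 = 68.5 − 3/2 + 1 = 68, so the closed region contains I + B = 68 + 3 = 71 lattice points.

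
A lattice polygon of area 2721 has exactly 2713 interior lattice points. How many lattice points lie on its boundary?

18

Pick's theorem gives A = I + B/2 − 1, so B = 2(A − I + 1) = 2(2721 − 2713 + 1) = 18.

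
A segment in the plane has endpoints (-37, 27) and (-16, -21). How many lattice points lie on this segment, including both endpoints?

4

The number of lattice points on a segment between lattice points is gcd(|Δx|,|Δy|) + 1 = gcd(21,48) + 1 = 3 + 1 = 4.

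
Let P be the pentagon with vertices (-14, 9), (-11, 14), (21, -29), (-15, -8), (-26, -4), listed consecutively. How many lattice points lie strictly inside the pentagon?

The shoelace formula gives twice the area as |[(-14)·14 − (-11)·9] + [(-11)·(-29) − 21·14] + [21·(-8) − (-15)·(-29)] + [(-15)·(-4) − (-26)·(-8)] + [(-26)·9 − (-14)·(-4)]| = 1113, so the area is 1113/2.
Summing gcd(|Δx|,|Δy|) over the edges gives the boundary count: gcd(3,5) + gcd(32,43) + gcd(36,21) + gcd(11,4) + gcd(12,13) = 1+1+3+1+1 = 7.
By Pick's theorem A = I + B/2 − 1, so I = 1113/2 − 7/2 + 1 = 554.

554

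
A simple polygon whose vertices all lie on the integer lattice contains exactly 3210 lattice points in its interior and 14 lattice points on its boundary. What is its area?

Pick's theorem states A = I + B/2 − 1, so A = 3210 + 14/2 − 1 = 3216.

3216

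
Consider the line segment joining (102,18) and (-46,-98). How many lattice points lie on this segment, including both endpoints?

The number of lattice points on a segment between lattice points is gcd(|Δx|,|Δy|) + 1 = gcd(148,116) + 1 = 4 + 1 = 5.

5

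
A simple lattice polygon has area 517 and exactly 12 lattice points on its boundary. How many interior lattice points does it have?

512

From Pick's theorem, I = A − B/2 + 1 = 517 − 12/2 + 1 = 512.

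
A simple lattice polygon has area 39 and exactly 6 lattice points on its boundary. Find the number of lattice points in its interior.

From Pick's theorem, I = A − B/2 + 1 = 39 − 6/2 + 1 = 37.

37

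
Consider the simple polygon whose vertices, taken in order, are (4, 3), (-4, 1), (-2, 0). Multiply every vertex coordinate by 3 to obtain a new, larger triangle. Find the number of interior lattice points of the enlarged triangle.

The shoelace formula gives twice the area as |(4·1 − (-4)·3) + ((-4)·0 − (-2)·1) + ((-2)·3 − 4·0)| = 12, so the area is 6.
Summing gcd(|Δx|,|Δy|) over the edges gives the boundary count: gcd(8,2) + gcd(2,1) + gcd(6,3) = 2+1+3 = 6.
Scaling by 3 multiplies the area by 3² = 9 (so the new area is 54) and multiplies the boundary lattice-point count by 3, giving 18.
By Pick's theorem, the interior count of the dilated polygon is 54 − 18/2 + 1 = 46.

46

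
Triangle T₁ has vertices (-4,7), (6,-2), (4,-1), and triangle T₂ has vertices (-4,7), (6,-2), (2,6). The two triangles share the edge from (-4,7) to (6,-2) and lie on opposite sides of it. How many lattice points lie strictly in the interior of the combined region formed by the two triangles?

The union is the simple quadrilateral with vertices (-4,7), (4,-1), (6,-2), (2,6) in order.
Using the shoelace formula, 2A = |((-4)·(-1) − 4·7) + (4·(-2) − 6·(-1)) + (6·6 − 2·(-2)) + (2·7 − (-4)·6)| = 52, so the area is 26.
Summing gcd(|Δx|,|Δy|) over the edges gives the boundary count: gcd(8,8) + gcd(2,1) + gcd(4,8) + gcd(6,1) = 8+1+4+1 = 14.
By Pick's theorem I = A − B/2 + 1 = 26 − 14/2 + 1 = 20.

20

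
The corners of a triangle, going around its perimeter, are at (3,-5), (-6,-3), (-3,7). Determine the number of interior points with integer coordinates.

By the shoelace formula, twice the signed area is |[3·(-3) − (-6)·(-5)] + [(-6)·7 − (-3)·(-3)] + [(-3)·(-5) − 3·7]| = 96, so the area is 48.
Summing gcd(|Δx|,|Δy|) over the edges gives the boundary count: gcd(9,2) + gcd(3,10) + gcd(6,12) = 1+1+6 = 8.
By Pick's theorem A = I + B/2 − 1, so I = 48 − 8/2 + 1 = 45.

45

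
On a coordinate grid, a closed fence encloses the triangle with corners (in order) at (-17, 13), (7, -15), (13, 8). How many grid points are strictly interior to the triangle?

The shoelace formula gives twice the area as |((-17)·(-15) − 7·13) + (7·8 − 13·(-15)) + (13·13 − (-17)·8)| = 720, so the area is 360.
Along each edge there are gcd(|Δx|,|Δy|)+1 lattice points, so counting each shared vertex once the boundary has gcd(24,28) + gcd(6,23) + gcd(30,5) = 4+1+5 = 10.
By Pick's theorem A = I + B/2 − 1, so I = 360 − 10/2 + 1 = 356.

356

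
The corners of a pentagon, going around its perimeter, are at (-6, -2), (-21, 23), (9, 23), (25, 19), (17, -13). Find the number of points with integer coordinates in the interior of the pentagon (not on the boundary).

Using the shoelace formula, 2A = |((-6)·23 − (-21)·(-2)) + ((-21)·23 − 9·23) + (9·19 − 25·23) + (25·(-13) − 17·19) + (17·(-2) − (-6)·(-13))| = 2034, so the area is 1017.
The number of boundary lattice points is Σ gcd(|Δx|,|Δy|) = gcd(15,25) + gcd(30,0) + gcd(16,4) + gcd(8,32) + gcd(23,11) = 5+30+4+8+1 = 48.
By Pick's theorem A = I + B/2 − 1, so I = 1017 − 48/2 + 1 = 994.

994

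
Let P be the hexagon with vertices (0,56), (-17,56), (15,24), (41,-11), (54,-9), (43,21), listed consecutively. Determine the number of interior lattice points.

Using the shoelace formula, 2A = |[0·56 − (-17)·56] + [(-17)·24 − 15·56] + [15·(-11) − 41·24] + [41·(-9) − 54·(-11)] + [54·21 − 43·(-9)] + [43·56 − 0·21]| = 2709, so the area is 2709/2.
The number of boundary lattice points is Σ gcd(|Δx|,|Δy|) = gcd(17,0) + gcd(32,32) + gcd(26,35) + gcd(13,2) + gcd(11,30) + gcd(43,35) = 17+32+1+1+1+1 = 53.
By Pick's theorem A = I + B/2 − 1, so I = 2709/2 − 53/2 + 1 = 1329.

1329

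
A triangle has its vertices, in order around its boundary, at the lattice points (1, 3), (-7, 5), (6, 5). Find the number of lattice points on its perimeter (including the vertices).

The number of boundary lattice points is Σ gcd(|Δx|,|Δy|) = gcd(8,2) + gcd(13,0) + gcd(5,2) = 2+13+1 = 16.

16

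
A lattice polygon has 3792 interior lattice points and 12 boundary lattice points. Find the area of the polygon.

3797

By Pick's theorem, A = I + B/2 − 1 = 3792 + 12/2 − 1 = 3797.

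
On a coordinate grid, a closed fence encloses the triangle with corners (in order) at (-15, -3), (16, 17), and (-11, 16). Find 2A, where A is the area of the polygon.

509

The shoelace formula gives twice the area as |[(-15)·17 − 16·(-3)] + [16·16 − (-11)·17] + [(-11)·(-3) − (-15)·16]| = 509, so the area is 509/2.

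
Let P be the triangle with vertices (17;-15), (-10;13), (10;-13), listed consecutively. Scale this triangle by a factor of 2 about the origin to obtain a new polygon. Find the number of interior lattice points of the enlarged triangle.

Using the shoelace formula, 2A = |(17·13 − (-10)·(-15)) + ((-10)·(-13) − 10·13) + (10·(-15) − 17·(-13))| = 142, so the area is 71.
The number of boundary lattice points is Σ gcd(|Δx|,|Δy|) = gcd(27,28) + gcd(20,26) + gcd(7,2) = 1+2+1 = 4.
Scaling by 2 multiplies the area by 2² = 4 (so the new area is 284) and multiplies the boundary lattice-point count by 2, giving 8.
By Pick's theorem, the interior count of the dilated polygon is 284 − 8/2 + 1 = 281.

281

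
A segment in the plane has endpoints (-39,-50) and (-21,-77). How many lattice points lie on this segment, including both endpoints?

10

The number of lattice points on a segment between lattice points is gcd(|Δx|,|Δy|) + 1 = gcd(18,27) + 1 = 9 + 1 = 10.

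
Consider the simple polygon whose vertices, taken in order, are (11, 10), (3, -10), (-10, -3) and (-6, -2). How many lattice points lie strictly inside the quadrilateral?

Using the shoelace formula, 2A = |(11·(-10) − 3·10) + (3·(-3) − (-10)·(-10)) + ((-10)·(-2) − (-6)·(-3)) + ((-6)·10 − 11·(-2))| = 285, so the area is 285/2.
Along each edge there are gcd(|Δx|,|Δy|)+1 lattice points, so counting each shared vertex once the boundary has gcd(8,20) + gcd(13,7) + gcd(4,1) + gcd(17,12) = 4+1+1+1 = 7.
By Pick's theorem A = I + B/2 − 1, so I = 285/2 − 7/2 + 1 = 140.

140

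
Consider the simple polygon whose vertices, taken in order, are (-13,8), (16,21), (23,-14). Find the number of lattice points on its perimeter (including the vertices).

The number of boundary lattice points is Σ gcd(|Δx|,|Δy|) = gcd(29,13) + gcd(7,35) + gcd(36,22) = 1+7+2 = 10.

10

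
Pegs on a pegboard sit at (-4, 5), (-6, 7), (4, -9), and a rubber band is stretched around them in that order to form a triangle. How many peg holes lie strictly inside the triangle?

Using the shoelace formula, 2A = |[(-4)·7 − (-6)·5] + [(-6)·(-9) − 4·7] + [4·5 − (-4)·(-9)]| = 12, so the area is 6.
Along each edge there are gcd(|Δx|,|Δy|)+1 lattice points, so counting each shared vertex once the boundary has gcd(2,2) + gcd(10,16) + gcd(8,14) = 2+2+2 = 6.
Pick's theorem gives I = A − B/2 + 1 = 6 − 6/2 + 1 = 4.

4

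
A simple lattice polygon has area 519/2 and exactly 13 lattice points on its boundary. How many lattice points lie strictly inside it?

From Pick's theorem, I = A − B/2 + 1 = 519/2 − 13/2 + 1 = 254.

254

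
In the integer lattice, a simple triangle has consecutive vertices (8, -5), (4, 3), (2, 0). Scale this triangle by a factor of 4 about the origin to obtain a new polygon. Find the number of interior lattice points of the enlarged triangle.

213

The shoelace formula gives twice the area as |(8·3 − 4·(-5)) + (4·0 − 2·3) + (2·(-5) − 8·0)| = 28, so the area is 14.
Along each edge there are gcd(|Δx|,|Δy|)+1 lattice points, so counting each shared vertex once the boundary has gcd(4,8) + gcd(2,3) + gcd(6,5) = 4+1+1 = 6.
Scaling by 4 multiplies the area by 4² = 16 (so the new area is 224) and multiplies the boundary lattice-point count by 4, giving 24.
By Pick's theorem, the interior count of the dilated polygon is 224 − 24/2 + 1 = 213.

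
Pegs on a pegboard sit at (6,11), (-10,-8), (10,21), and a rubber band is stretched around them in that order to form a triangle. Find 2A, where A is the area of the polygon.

Using the shoelace formula, 2A = |(6·(-8) − (-10)·11) + ((-10)·21 − 10·(-8)) + (10·11 − 6·21)| = 84, so the area is 42.

84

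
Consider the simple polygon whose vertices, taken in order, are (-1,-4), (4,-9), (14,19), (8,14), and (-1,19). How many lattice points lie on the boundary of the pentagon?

32

Along each edge there are gcd(|Δx|,|Δy|)+1 lattice points, so counting each shared vertex once the boundary has gcd(5,5) + gcd(10,28) + gcd(6,5) + gcd(9,5) + gcd(0,23) = 5+2+1+1+23 = 32.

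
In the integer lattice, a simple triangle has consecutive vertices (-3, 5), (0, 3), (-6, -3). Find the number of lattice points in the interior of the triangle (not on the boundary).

Using the shoelace formula, 2A = |((-3)·3 − 0·5) + (0·(-3) − (-6)·3) + ((-6)·5 − (-3)·(-3))| = 30, so the area is 15.
Along each edge there are gcd(|Δx|,|Δy|)+1 lattice points, so counting each shared vertex once the boundary has gcd(3,2) + gcd(6,6) + gcd(3,8) = 1+6+1 = 8.
Pick's theorem gives I = A − B/2 + 1 = 15 − 8/2 + 1 = 12.

12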